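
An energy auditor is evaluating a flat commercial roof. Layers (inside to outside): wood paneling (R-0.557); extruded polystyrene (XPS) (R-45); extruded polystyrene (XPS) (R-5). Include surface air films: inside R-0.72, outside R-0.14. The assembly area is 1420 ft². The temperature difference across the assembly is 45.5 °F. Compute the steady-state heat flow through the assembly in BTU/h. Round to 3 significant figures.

R_total = 0.72 + 0.557 + 45 + 5 + 0.14 = 51.42 ft²·°F·h/BTU
Q = A·ΔT/R = 1420 × 45.5 / 51.42 = 1257 BTU/h

1260 BTU/h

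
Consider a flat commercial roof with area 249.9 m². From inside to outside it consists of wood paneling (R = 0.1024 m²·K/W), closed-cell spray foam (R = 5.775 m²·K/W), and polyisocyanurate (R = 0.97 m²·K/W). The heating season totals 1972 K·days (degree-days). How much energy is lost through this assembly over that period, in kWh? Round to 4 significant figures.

1727 kWh

R_total = 0.1024 + 5.775 + 0.97 = 6.8474 m²·K/W
E = A × HDD × 24 / R / 1000 = 249.9 × 1972 × 24 / 6.8474 / 1000 = 1727.3 kWh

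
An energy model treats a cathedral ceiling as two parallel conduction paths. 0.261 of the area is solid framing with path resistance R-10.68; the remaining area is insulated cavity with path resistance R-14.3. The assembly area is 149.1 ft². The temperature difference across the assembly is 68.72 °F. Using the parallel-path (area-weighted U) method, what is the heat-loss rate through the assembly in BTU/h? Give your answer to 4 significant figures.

U_eff = 0.739/14.3 + 0.261/10.68 = 0.051678 + 0.024438 = 0.076117
R_eff = 1/U_eff = 13.138 ft²·°F·h/BTU
Q = 149.1 × 68.72 / 13.138 = 779.9 BTU/h

779.9 BTU/h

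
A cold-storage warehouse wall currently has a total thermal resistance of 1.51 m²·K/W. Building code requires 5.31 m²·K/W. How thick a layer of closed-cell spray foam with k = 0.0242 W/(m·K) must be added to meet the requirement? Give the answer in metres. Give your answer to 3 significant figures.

ΔR = 5.31 − 1.51 = 3.8 m²·K/W
L = ΔR × k = 3.8 × 0.0242 = 0.09196 m

0.0920 m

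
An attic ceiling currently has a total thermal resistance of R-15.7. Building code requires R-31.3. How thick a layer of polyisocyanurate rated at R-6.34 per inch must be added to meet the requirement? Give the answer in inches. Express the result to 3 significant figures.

ΔR = 31.3 − 15.7 = 15.6 ft²·°F·h/BTU
L = ΔR / (R/in) = 15.6/6.34 = 2.461 in

2.46 in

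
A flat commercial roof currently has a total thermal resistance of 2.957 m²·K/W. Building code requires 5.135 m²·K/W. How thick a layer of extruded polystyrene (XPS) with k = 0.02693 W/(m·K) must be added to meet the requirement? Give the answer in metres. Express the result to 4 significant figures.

0.05865 m

ΔR = 5.135 − 2.957 = 2.178 m²·K/W
L = ΔR × k = 2.178 × 0.02693 = 0.058654 m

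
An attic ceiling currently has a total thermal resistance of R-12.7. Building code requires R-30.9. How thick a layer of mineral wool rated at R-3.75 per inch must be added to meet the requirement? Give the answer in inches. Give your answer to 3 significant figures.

ΔR = 30.9 − 12.7 = 18.2 ft²·°F·h/BTU
L = ΔR / (R/in) = 18.2/3.75 = 4.853 in

4.85 in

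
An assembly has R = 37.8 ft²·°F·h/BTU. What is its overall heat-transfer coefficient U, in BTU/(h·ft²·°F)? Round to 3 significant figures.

U = 1/R = 1/37.8 = 0.02646

0.0265 BTU/(h·ft²·°F)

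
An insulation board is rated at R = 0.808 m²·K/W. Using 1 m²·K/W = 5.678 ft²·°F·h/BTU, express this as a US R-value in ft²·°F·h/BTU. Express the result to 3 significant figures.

4.59 ft²·°F·h/BTU

R_US = 0.808 × 5.678 = 4.588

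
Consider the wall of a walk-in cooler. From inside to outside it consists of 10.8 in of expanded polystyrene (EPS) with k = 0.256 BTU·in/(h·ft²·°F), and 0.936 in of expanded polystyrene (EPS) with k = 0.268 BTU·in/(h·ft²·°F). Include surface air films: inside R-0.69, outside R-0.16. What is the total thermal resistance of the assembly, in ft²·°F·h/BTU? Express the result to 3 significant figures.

10.8/0.256 = 42.19
0.936/0.268 = 3.493
R_total = 0.69 + 42.19 + 3.493 + 0.16 = 46.53 ft²·°F·h/BTU

46.5 ft²·°F·h/BTU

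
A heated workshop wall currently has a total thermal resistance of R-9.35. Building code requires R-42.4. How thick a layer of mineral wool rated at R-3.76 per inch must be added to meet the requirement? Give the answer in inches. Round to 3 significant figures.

8.79 in

ΔR = 42.4 − 9.35 = 33.05 ft²·°F·h/BTU
L = ΔR / (R/in) = 33.05/3.76 = 8.79 in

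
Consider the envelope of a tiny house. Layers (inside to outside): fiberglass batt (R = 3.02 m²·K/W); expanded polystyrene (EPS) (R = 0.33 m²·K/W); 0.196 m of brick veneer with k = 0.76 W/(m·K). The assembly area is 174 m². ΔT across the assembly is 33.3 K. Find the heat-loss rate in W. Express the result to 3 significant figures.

0.196/0.76 = 0.2579
R_total = 3.02 + 0.33 + 0.2579 = 3.608 m²·K/W
Q = A·ΔT/R = 174 × 33.3 / 3.608 = 1606 W

1610 W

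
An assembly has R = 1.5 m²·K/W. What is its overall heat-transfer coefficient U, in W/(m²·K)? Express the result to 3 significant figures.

0.667 W/(m²·K)

U = 1/R = 1/1.5 = 0.6667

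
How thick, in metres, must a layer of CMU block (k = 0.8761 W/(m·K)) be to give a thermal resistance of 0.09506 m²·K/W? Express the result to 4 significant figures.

0.08328 m

L = R·k = 0.09506 × 0.8761 = 0.083282 m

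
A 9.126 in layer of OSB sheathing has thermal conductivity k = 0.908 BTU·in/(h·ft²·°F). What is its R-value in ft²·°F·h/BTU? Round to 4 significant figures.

10.05 ft²·°F·h/BTU

R = L/k = 9.126/0.908 = 10.051 ft²·°F·h/BTU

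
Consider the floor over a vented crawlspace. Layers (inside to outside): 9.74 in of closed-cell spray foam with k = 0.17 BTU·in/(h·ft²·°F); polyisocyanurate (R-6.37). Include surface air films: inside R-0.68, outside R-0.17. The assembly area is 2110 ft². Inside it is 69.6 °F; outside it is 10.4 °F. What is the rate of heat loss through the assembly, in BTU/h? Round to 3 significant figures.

1940 BTU/h

9.74/0.17 = 57.29
R_total = 0.68 + 57.29 + 6.37 + 0.17 = 64.51 ft²·°F·h/BTU
Q = A·ΔT/R = 2110 × (69.6 − 10.4) / 64.51 = 1936 BTU/h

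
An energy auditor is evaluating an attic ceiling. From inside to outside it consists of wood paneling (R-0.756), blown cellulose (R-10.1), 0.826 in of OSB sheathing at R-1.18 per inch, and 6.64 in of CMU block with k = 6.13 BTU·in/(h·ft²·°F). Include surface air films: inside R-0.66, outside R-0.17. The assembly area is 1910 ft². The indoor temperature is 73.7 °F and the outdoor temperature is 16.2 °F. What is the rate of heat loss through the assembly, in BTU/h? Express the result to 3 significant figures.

7990 BTU/h

0.826 × 1.18 = 0.9747
6.64/6.13 = 1.083
R_total = 0.66 + 0.756 + 10.1 + 0.9747 + 1.083 + 0.17 = 13.74 ft²·°F·h/BTU
Q = A·ΔT/R = 1910 × (73.7 − 16.2) / 13.74 = 7991 BTU/h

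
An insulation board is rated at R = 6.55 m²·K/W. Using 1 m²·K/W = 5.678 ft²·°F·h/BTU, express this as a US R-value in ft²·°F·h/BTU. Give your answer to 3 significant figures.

37.2 ft²·°F·h/BTU

R_US = 6.55 × 5.678 = 37.19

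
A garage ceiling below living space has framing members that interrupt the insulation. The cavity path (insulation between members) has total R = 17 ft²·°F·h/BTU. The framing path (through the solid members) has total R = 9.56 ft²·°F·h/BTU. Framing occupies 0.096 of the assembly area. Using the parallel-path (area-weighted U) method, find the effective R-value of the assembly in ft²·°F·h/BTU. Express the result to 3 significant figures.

15.8 ft²·°F·h/BTU

U_eff = 0.904/17 + 0.096/9.56 = 0.05318 + 0.01004 = 0.06322
R_eff = 1/U_eff = 15.82 ft²·°F·h/BTU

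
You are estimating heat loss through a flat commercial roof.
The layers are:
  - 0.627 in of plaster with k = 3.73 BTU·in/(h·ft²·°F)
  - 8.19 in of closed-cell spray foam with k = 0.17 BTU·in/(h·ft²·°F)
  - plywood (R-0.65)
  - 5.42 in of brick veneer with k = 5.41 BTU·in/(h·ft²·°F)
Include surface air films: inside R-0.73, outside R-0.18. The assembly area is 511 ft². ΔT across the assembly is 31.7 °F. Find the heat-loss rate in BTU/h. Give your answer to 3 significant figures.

318 BTU/h

0.627/3.73 = 0.1681
8.19/0.17 = 48.18
5.42/5.41 = 1.002
R_total = 0.73 + 0.1681 + 48.18 + 0.65 + 1.002 + 0.18 = 50.91 ft²·°F·h/BTU
Q = A·ΔT/R = 511 × 31.7 / 50.91 = 318.2 BTU/h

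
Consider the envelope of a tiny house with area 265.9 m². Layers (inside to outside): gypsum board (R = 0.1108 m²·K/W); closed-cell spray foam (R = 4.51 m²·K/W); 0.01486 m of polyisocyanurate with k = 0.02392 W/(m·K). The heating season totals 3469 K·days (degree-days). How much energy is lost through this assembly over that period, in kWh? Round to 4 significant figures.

4223 kWh

0.01486/0.02392 = 0.62124
R_total = 0.1108 + 4.51 + 0.62124 = 5.242 m²·K/W
E = A × HDD × 24 / R / 1000 = 265.9 × 3469 × 24 / 5.242 / 1000 = 4223.1 kWh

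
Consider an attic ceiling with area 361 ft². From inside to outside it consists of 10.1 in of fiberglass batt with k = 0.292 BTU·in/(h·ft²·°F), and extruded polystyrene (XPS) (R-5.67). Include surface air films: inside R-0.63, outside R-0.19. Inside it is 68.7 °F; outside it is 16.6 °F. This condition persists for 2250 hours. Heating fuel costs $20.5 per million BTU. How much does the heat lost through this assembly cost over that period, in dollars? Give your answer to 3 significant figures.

10.1/0.292 = 34.59
R_total = 0.63 + 34.59 + 5.67 + 0.19 = 41.08 ft²·°F·h/BTU
Q = 361 × (68.7 − 16.6) / 41.08 = 457.9 BTU/h
E = 457.9 × 2250 = 1030000 BTU
Cost = 1030000/10⁶ × 20.5 = $21.12

21.1 dollars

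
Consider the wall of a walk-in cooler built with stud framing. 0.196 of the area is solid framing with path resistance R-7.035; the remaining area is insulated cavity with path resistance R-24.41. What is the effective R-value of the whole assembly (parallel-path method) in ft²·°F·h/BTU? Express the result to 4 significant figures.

16.45 ft²·°F·h/BTU

U_eff = 0.804/24.41 + 0.196/7.035 = 0.032937 + 0.027861 = 0.060798
R_eff = 1/U_eff = 16.448 ft²·°F·h/BTU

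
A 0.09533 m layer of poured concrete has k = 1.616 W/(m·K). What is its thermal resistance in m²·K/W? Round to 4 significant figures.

R = L/k = 0.09533/1.616 = 0.058991 m²·K/W

0.05899 m²·K/W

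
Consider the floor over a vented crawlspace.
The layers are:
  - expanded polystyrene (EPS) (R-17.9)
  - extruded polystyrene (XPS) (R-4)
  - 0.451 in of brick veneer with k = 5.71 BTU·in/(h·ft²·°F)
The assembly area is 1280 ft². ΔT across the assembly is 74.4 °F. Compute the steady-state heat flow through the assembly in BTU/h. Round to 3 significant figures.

4330 BTU/h

0.451/5.71 = 0.07898
R_total = 17.9 + 4 + 0.07898 = 21.98 ft²·°F·h/BTU
Q = A·ΔT/R = 1280 × 74.4 / 21.98 = 4333 BTU/h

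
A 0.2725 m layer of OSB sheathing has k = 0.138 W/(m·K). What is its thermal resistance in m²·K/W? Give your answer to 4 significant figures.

1.975 m²·K/W

R = L/k = 0.2725/0.138 = 1.9746 m²·K/W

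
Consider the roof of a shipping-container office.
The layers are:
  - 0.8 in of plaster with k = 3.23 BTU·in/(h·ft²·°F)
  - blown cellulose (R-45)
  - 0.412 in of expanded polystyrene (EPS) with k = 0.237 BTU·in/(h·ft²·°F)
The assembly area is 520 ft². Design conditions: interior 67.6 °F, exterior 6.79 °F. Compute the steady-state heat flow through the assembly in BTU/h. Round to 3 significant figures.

0.8/3.23 = 0.2477
0.412/0.237 = 1.738
R_total = 0.2477 + 45 + 1.738 = 46.99 ft²·°F·h/BTU
Q = A·ΔT/R = 520 × (67.6 − 6.79) / 46.99 = 673 BTU/h

673 BTU/h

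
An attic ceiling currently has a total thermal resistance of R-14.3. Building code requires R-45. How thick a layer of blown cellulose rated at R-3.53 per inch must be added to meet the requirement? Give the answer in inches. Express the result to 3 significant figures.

8.70 in

ΔR = 45 − 14.3 = 30.7 ft²·°F·h/BTU
L = ΔR / (R/in) = 30.7/3.53 = 8.697 in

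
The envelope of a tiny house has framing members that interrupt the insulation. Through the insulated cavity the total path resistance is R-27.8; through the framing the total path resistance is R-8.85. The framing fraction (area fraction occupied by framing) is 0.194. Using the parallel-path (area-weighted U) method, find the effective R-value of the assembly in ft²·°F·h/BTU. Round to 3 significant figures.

U_eff = 0.806/27.8 + 0.194/8.85 = 0.02899 + 0.02192 = 0.05091
R_eff = 1/U_eff = 19.64 ft²·°F·h/BTU

19.6 ft²·°F·h/BTU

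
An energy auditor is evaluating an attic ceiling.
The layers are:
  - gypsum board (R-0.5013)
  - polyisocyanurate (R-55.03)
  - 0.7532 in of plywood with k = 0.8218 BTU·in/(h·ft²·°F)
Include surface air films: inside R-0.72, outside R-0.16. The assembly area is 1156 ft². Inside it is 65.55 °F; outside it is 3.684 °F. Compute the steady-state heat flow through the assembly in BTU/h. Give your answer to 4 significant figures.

0.7532/0.8218 = 0.91652
R_total = 0.72 + 0.5013 + 55.03 + 0.91652 + 0.16 = 57.328 ft²·°F·h/BTU
Q = A·ΔT/R = 1156 × (65.55 − 3.684) / 57.328 = 1247.5 BTU/h

1248 BTU/h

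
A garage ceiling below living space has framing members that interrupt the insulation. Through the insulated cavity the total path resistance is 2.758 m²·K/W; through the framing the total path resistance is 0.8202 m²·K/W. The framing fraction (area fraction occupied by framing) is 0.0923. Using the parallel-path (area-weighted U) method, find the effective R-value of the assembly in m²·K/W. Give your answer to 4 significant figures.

2.264 m²·K/W

U_eff = 0.9077/2.758 + 0.0923/0.8202 = 0.32912 + 0.11253 = 0.44165
R_eff = 1/U_eff = 2.2642 m²·K/W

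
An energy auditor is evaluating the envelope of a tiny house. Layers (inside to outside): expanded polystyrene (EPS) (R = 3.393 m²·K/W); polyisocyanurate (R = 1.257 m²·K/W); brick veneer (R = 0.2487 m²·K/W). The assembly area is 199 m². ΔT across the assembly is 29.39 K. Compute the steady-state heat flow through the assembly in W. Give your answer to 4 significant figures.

R_total = 3.393 + 1.257 + 0.2487 = 4.8987 m²·K/W
Q = A·ΔT/R = 199 × 29.39 / 4.8987 = 1193.9 W

1194 W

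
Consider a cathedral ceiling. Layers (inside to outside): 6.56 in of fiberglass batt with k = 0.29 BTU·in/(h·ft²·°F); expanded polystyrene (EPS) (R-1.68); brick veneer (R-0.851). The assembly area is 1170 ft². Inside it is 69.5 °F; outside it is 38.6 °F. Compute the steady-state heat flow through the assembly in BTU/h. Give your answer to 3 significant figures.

6.56/0.29 = 22.62
R_total = 22.62 + 1.68 + 0.851 = 25.15 ft²·°F·h/BTU
Q = A·ΔT/R = 1170 × (69.5 − 38.6) / 25.15 = 1437 BTU/h

1440 BTU/h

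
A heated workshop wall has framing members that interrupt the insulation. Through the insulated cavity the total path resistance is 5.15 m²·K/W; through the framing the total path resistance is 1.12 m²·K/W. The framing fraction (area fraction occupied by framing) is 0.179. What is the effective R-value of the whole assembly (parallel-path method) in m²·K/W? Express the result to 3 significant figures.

U_eff = 0.821/5.15 + 0.179/1.12 = 0.1594 + 0.1598 = 0.3192
R_eff = 1/U_eff = 3.132 m²·K/W

3.13 m²·K/W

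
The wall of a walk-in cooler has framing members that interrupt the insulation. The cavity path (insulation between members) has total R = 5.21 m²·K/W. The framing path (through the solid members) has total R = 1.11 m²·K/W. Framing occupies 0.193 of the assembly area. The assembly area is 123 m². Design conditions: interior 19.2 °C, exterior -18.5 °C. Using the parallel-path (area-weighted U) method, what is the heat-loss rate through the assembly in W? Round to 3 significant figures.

U_eff = 0.807/5.21 + 0.193/1.11 = 0.1549 + 0.1739 = 0.3288
R_eff = 1/U_eff = 3.042 m²·K/W
Q = 123 × (19.2 − (-18.5)) / 3.042 = 1525 W

1520 W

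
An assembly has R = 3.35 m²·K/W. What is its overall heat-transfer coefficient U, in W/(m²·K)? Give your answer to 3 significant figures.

U = 1/R = 1/3.35 = 0.2985

0.299 W/(m²·K)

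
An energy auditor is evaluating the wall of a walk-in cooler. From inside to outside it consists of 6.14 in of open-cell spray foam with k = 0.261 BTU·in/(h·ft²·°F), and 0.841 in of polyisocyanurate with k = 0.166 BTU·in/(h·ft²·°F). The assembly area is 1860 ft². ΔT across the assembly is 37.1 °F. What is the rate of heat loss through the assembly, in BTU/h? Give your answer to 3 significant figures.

6.14/0.261 = 23.52
0.841/0.166 = 5.066
R_total = 23.52 + 5.066 = 28.59 ft²·°F·h/BTU
Q = A·ΔT/R = 1860 × 37.1 / 28.59 = 2414 BTU/h

2410 BTU/h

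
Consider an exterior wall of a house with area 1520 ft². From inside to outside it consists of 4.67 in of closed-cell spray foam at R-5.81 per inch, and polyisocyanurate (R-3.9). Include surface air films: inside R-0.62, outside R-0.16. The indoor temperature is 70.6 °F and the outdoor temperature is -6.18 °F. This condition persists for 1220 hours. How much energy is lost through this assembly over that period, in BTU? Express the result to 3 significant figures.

4480000 BTU

4.67 × 5.81 = 27.13
R_total = 0.62 + 27.13 + 3.9 + 0.16 = 31.81 ft²·°F·h/BTU
Q = 1520 × (70.6 − (-6.18)) / 31.81 = 3669 BTU/h
E = 3669 × 1220 = 4476000 BTU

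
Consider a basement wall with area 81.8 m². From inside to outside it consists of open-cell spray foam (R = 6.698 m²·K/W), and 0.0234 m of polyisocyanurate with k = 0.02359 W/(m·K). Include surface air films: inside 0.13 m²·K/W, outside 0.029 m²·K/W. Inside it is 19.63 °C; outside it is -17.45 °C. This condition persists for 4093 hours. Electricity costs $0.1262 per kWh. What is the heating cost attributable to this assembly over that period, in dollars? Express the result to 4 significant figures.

0.0234/0.02359 = 0.99195
R_total = 0.13 + 6.698 + 0.99195 + 0.029 = 7.8489 m²·K/W
Q = 81.8 × (19.63 − (-17.45)) / 7.8489 = 386.44 W
E = 386.44 W × 4093 h / 1000 = 1581.7 kWh
Cost = 1581.7 × 0.1262 = $199.61

199.6 dollars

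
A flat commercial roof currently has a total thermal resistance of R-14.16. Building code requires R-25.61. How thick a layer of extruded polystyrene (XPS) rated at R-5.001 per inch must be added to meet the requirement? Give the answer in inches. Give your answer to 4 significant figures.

ΔR = 25.61 − 14.16 = 11.45 ft²·°F·h/BTU
L = ΔR / (R/in) = 11.45/5.001 = 2.2895 in

2.290 in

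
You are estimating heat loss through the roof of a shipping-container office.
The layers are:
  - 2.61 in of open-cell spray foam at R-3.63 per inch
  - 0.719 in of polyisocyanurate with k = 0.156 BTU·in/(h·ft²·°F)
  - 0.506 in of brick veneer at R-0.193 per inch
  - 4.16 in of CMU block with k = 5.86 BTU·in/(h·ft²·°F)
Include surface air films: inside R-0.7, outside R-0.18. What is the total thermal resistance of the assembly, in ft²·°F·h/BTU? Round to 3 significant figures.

2.61 × 3.63 = 9.474
0.719/0.156 = 4.609
0.506 × 0.193 = 0.09766
4.16/5.86 = 0.7099
R_total = 0.7 + 9.474 + 4.609 + 0.09766 + 0.7099 + 0.18 = 15.77 ft²·°F·h/BTU

15.8 ft²·°F·h/BTU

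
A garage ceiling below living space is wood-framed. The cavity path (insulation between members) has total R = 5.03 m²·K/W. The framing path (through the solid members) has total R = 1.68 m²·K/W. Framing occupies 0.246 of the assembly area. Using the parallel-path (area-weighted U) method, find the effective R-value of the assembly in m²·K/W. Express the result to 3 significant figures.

3.37 m²·K/W

U_eff = 0.754/5.03 + 0.246/1.68 = 0.1499 + 0.1464 = 0.2963
R_eff = 1/U_eff = 3.375 m²·K/W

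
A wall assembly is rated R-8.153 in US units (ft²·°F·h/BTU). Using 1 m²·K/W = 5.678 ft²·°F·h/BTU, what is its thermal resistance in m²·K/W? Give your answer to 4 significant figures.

1.436 m²·K/W

R_SI = 8.153/5.678 = 1.4359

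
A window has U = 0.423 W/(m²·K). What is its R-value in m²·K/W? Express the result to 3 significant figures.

R = 1/U = 1/0.423 = 2.364

2.36 m²·K/W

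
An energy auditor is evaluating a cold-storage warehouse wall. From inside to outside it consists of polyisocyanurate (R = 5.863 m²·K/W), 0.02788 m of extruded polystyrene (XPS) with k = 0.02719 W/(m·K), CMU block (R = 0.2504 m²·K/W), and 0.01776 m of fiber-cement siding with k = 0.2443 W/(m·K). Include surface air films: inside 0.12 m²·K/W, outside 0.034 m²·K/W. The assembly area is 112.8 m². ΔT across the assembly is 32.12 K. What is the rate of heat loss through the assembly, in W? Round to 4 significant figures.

491.9 W

0.02788/0.02719 = 1.0254
0.01776/0.2443 = 0.072698
R_total = 0.12 + 5.863 + 1.0254 + 0.2504 + 0.072698 + 0.034 = 7.3655 m²·K/W
Q = A·ΔT/R = 112.8 × 32.12 / 7.3655 = 491.91 W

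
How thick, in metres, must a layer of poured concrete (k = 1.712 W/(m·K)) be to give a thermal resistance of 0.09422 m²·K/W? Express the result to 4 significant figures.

L = R·k = 0.09422 × 1.712 = 0.1613 m

0.1613 m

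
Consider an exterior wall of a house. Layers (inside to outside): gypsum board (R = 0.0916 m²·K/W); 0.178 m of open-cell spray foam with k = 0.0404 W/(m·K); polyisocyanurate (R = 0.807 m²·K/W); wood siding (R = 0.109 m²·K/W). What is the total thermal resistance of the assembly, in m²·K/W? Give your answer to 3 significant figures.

0.178/0.0404 = 4.406
R_total = 0.0916 + 4.406 + 0.807 + 0.109 = 5.414 m²·K/W

5.41 m²·K/W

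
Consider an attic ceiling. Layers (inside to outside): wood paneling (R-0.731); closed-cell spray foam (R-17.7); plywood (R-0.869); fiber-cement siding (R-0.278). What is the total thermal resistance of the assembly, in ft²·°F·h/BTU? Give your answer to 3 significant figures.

R_total = 0.731 + 17.7 + 0.869 + 0.278 = 19.58 ft²·°F·h/BTU

19.6 ft²·°F·h/BTU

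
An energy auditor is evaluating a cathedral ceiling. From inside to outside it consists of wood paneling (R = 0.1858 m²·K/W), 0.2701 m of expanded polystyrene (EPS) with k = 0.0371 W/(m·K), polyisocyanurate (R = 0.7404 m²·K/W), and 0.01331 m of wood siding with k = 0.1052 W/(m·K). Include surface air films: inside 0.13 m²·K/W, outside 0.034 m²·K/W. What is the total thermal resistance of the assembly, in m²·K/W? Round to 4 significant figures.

0.2701/0.0371 = 7.2803
0.01331/0.1052 = 0.12652
R_total = 0.13 + 0.1858 + 7.2803 + 0.7404 + 0.12652 + 0.034 = 8.497 m²·K/W

8.497 m²·K/W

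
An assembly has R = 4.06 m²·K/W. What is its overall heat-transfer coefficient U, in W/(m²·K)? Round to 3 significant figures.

U = 1/R = 1/4.06 = 0.2463

0.246 W/(m²·K)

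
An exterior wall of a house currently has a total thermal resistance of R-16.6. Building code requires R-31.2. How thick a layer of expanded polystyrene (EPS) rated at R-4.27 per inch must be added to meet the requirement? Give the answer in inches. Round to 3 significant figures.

ΔR = 31.2 − 16.6 = 14.6 ft²·°F·h/BTU
L = ΔR / (R/in) = 14.6/4.27 = 3.419 in

3.42 in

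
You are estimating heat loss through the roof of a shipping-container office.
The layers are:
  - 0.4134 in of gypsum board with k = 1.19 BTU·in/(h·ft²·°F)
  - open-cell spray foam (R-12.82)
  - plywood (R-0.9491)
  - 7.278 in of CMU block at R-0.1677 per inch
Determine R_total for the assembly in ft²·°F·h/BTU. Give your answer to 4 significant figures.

15.34 ft²·°F·h/BTU

0.4134/1.19 = 0.34739
7.278 × 0.1677 = 1.2205
R_total = 0.34739 + 12.82 + 0.9491 + 1.2205 = 15.337 ft²·°F·h/BTU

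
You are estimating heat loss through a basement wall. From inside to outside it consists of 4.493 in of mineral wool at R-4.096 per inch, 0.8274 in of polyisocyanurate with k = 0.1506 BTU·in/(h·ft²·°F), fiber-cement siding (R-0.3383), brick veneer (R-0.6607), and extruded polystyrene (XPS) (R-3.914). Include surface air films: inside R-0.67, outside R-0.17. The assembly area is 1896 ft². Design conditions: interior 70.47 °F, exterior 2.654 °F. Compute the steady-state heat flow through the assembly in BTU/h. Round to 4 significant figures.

4.493 × 4.096 = 18.403
0.8274/0.1506 = 5.494
R_total = 0.67 + 18.403 + 5.494 + 0.3383 + 0.6607 + 3.914 + 0.17 = 29.65 ft²·°F·h/BTU
Q = A·ΔT/R = 1896 × (70.47 − 2.654) / 29.65 = 4336.5 BTU/h

4337 BTU/h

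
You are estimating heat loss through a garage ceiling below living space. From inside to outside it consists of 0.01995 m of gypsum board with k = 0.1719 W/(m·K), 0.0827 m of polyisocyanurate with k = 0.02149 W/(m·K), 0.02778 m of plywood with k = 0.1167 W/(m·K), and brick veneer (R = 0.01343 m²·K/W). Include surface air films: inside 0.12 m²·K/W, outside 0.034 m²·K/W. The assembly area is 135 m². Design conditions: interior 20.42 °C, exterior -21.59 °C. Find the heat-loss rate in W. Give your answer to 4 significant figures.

1298 W

0.01995/0.1719 = 0.11606
0.0827/0.02149 = 3.8483
0.02778/0.1167 = 0.23805
R_total = 0.12 + 0.11606 + 3.8483 + 0.23805 + 0.01343 + 0.034 = 4.3698 m²·K/W
Q = A·ΔT/R = 135 × (20.42 − (-21.59)) / 4.3698 = 1297.8 W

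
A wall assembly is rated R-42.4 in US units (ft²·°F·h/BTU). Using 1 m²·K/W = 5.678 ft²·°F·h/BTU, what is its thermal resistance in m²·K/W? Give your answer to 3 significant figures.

7.47 m²·K/W

R_SI = 42.4/5.678 = 7.467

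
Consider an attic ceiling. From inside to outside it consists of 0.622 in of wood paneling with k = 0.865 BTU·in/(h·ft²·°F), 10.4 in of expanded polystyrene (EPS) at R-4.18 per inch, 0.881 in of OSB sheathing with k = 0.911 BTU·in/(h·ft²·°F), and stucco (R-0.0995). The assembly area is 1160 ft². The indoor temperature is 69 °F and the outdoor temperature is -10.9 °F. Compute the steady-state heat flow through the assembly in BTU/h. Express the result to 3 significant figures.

0.622/0.865 = 0.7191
10.4 × 4.18 = 43.47
0.881/0.911 = 0.9671
R_total = 0.7191 + 43.47 + 0.9671 + 0.0995 = 45.26 ft²·°F·h/BTU
Q = A·ΔT/R = 1160 × (69 − (-10.9)) / 45.26 = 2048 BTU/h

2050 BTU/h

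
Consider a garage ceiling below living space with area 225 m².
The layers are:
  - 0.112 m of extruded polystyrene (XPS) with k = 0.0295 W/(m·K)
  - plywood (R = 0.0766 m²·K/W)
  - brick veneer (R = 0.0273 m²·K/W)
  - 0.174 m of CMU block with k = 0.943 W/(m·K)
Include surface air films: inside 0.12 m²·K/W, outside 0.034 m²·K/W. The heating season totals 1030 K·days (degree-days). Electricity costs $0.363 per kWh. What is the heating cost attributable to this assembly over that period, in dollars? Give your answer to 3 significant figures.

0.112/0.0295 = 3.797
0.174/0.943 = 0.1845
R_total = 0.12 + 3.797 + 0.0766 + 0.0273 + 0.1845 + 0.034 = 4.239 m²·K/W
E = A × HDD × 24 / R / 1000 = 225 × 1030 × 24 / 4.239 / 1000 = 1312 kWh
Cost = 1312 × 0.363 = $476.3

476 dollars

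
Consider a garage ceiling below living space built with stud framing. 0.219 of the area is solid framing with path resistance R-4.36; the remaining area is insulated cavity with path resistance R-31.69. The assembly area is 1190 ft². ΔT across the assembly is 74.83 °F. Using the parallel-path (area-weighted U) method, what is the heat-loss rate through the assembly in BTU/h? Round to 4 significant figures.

6667 BTU/h

U_eff = 0.781/31.69 + 0.219/4.36 = 0.024645 + 0.050229 = 0.074874
R_eff = 1/U_eff = 13.356 ft²·°F·h/BTU
Q = 1190 × 74.83 / 13.356 = 6667.4 BTU/h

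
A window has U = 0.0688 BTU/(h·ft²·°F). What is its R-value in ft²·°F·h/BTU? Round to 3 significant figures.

14.5 ft²·°F·h/BTU

R = 1/U = 1/0.0688 = 14.53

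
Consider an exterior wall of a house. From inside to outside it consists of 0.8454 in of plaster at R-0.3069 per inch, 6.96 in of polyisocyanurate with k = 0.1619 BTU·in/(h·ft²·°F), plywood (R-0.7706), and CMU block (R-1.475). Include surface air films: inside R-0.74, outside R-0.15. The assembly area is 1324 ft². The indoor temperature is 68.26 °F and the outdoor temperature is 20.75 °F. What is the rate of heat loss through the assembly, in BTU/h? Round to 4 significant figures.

1356 BTU/h

0.8454 × 0.3069 = 0.25945
6.96/0.1619 = 42.989
R_total = 0.74 + 0.25945 + 42.989 + 0.7706 + 1.475 + 0.15 = 46.385 ft²·°F·h/BTU
Q = A·ΔT/R = 1324 × (68.26 − 20.75) / 46.385 = 1356.1 BTU/h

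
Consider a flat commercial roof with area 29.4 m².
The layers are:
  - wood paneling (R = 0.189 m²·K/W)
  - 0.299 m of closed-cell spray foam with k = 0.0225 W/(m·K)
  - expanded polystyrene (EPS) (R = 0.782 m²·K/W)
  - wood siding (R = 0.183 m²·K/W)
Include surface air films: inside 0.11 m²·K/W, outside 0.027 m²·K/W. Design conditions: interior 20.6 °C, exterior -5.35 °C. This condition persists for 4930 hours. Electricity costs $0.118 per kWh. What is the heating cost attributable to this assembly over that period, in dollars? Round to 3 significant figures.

0.299/0.0225 = 13.29
R_total = 0.11 + 0.189 + 13.29 + 0.782 + 0.183 + 0.027 = 14.58 m²·K/W
Q = 29.4 × (20.6 − (-5.35)) / 14.58 = 52.33 W
E = 52.33 W × 4930 h / 1000 = 258 kWh
Cost = 258 × 0.118 = $30.44

30.4 dollars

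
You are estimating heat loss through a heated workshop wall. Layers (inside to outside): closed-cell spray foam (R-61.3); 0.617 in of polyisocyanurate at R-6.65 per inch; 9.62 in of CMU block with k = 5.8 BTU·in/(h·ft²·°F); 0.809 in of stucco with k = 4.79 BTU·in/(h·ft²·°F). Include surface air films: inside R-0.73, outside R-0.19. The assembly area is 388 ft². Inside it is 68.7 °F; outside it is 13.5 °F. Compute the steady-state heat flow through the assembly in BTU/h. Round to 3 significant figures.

0.617 × 6.65 = 4.103
9.62/5.8 = 1.659
0.809/4.79 = 0.1689
R_total = 0.73 + 61.3 + 4.103 + 1.659 + 0.1689 + 0.19 = 68.15 ft²·°F·h/BTU
Q = A·ΔT/R = 388 × (68.7 − 13.5) / 68.15 = 314.3 BTU/h

314 BTU/h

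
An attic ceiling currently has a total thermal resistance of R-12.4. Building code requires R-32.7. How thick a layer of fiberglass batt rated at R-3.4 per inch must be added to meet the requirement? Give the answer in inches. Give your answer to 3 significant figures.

5.97 in

ΔR = 32.7 − 12.4 = 20.3 ft²·°F·h/BTU
L = ΔR / (R/in) = 20.3/3.4 = 5.971 in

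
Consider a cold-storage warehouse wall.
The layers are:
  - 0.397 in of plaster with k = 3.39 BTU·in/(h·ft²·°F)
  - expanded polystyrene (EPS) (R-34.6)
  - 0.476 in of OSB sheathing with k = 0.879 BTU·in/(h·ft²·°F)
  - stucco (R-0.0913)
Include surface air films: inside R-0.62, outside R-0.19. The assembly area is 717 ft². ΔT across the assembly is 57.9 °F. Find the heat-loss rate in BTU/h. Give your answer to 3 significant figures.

1150 BTU/h

0.397/3.39 = 0.1171
0.476/0.879 = 0.5415
R_total = 0.62 + 0.1171 + 34.6 + 0.5415 + 0.0913 + 0.19 = 36.16 ft²·°F·h/BTU
Q = A·ΔT/R = 717 × 57.9 / 36.16 = 1148 BTU/h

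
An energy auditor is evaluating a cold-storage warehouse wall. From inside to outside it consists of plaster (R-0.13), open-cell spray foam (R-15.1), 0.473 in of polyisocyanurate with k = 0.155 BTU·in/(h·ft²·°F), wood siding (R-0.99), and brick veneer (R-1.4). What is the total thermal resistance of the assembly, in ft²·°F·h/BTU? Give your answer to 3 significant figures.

20.7 ft²·°F·h/BTU

0.473/0.155 = 3.052
R_total = 0.13 + 15.1 + 3.052 + 0.99 + 1.4 = 20.67 ft²·°F·h/BTU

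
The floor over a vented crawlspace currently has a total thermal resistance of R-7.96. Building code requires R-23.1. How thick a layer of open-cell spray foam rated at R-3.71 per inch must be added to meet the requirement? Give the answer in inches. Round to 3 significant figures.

ΔR = 23.1 − 7.96 = 15.14 ft²·°F·h/BTU
L = ΔR / (R/in) = 15.14/3.71 = 4.081 in

4.08 in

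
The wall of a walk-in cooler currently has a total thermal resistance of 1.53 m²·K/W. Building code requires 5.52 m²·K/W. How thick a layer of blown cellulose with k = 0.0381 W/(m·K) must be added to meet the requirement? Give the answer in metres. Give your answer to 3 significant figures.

ΔR = 5.52 − 1.53 = 3.99 m²·K/W
L = ΔR × k = 3.99 × 0.0381 = 0.152 m

0.152 m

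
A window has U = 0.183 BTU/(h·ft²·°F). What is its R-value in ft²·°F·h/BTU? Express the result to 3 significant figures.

R = 1/U = 1/0.183 = 5.464

5.46 ft²·°F·h/BTU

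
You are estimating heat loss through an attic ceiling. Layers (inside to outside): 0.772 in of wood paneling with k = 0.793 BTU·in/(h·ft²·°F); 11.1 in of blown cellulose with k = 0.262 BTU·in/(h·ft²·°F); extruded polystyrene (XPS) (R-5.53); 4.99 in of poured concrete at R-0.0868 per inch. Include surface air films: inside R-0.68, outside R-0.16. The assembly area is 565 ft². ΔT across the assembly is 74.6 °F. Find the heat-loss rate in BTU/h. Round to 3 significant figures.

0.772/0.793 = 0.9735
11.1/0.262 = 42.37
4.99 × 0.0868 = 0.4331
R_total = 0.68 + 0.9735 + 42.37 + 5.53 + 0.4331 + 0.16 = 50.14 ft²·°F·h/BTU
Q = A·ΔT/R = 565 × 74.6 / 50.14 = 840.6 BTU/h

841 BTU/h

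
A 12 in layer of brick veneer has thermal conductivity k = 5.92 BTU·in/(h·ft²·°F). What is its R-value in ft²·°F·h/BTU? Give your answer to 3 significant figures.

2.03 ft²·°F·h/BTU

R = L/k = 12/5.92 = 2.027 ft²·°F·h/BTU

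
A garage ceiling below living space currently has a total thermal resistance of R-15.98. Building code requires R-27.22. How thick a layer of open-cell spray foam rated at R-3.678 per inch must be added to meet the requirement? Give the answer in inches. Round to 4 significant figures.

ΔR = 27.22 − 15.98 = 11.24 ft²·°F·h/BTU
L = ΔR / (R/in) = 11.24/3.678 = 3.056 in

3.056 in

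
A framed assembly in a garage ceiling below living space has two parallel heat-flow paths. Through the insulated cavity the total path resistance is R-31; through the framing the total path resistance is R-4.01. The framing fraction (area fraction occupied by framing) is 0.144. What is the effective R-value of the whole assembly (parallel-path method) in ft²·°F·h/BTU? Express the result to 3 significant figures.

U_eff = 0.856/31 + 0.144/4.01 = 0.02761 + 0.03591 = 0.06352
R_eff = 1/U_eff = 15.74 ft²·°F·h/BTU

15.7 ft²·°F·h/BTU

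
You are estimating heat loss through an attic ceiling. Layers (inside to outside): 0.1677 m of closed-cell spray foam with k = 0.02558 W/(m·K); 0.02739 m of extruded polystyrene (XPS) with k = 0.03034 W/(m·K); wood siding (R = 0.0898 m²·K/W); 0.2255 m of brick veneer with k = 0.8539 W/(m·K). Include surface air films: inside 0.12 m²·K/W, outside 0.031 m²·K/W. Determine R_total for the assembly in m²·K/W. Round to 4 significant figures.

0.1677/0.02558 = 6.5559
0.02739/0.03034 = 0.90277
0.2255/0.8539 = 0.26408
R_total = 0.12 + 6.5559 + 0.90277 + 0.0898 + 0.26408 + 0.031 = 7.9636 m²·K/W

7.964 m²·K/W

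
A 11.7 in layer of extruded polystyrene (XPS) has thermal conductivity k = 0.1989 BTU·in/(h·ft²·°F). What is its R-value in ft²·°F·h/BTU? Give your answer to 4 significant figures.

R = L/k = 11.7/0.1989 = 58.824 ft²·°F·h/BTU

58.82 ft²·°F·h/BTU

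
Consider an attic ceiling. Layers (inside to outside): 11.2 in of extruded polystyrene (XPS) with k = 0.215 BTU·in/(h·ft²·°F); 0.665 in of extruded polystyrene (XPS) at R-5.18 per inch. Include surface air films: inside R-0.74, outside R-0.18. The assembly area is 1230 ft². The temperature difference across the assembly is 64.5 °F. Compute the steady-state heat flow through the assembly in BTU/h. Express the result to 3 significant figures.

11.2/0.215 = 52.09
0.665 × 5.18 = 3.445
R_total = 0.74 + 52.09 + 3.445 + 0.18 = 56.46 ft²·°F·h/BTU
Q = A·ΔT/R = 1230 × 64.5 / 56.46 = 1405 BTU/h

1410 BTU/h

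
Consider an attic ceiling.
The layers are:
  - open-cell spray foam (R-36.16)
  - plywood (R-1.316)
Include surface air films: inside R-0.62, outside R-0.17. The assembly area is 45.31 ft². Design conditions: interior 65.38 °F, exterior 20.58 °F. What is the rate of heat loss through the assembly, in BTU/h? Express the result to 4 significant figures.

53.05 BTU/h

R_total = 0.62 + 36.16 + 1.316 + 0.17 = 38.266 ft²·°F·h/BTU
Q = A·ΔT/R = 45.31 × (65.38 − 20.58) / 38.266 = 53.047 BTU/h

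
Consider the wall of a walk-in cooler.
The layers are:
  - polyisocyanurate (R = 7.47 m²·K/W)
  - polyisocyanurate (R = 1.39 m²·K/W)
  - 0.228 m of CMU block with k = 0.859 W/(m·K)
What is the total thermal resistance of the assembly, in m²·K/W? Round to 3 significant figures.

0.228/0.859 = 0.2654
R_total = 7.47 + 1.39 + 0.2654 = 9.125 m²·K/W

9.13 m²·K/W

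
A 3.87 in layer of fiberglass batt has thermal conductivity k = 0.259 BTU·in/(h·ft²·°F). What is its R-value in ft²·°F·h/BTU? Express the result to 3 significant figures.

14.9 ft²·°F·h/BTU

R = L/k = 3.87/0.259 = 14.94 ft²·°F·h/BTU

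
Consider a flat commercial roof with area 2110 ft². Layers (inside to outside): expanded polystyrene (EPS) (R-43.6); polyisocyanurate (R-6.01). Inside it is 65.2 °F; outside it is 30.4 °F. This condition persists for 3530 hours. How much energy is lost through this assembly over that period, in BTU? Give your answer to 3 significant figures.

5220000 BTU

R_total = 43.6 + 6.01 = 49.61 ft²·°F·h/BTU
Q = 2110 × (65.2 − 30.4) / 49.61 = 1480 BTU/h
E = 1480 × 3530 = 5225000 BTU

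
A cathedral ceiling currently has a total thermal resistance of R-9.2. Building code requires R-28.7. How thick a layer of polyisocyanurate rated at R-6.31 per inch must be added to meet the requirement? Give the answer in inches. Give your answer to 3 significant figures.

ΔR = 28.7 − 9.2 = 19.5 ft²·°F·h/BTU
L = ΔR / (R/in) = 19.5/6.31 = 3.09 in

3.09 in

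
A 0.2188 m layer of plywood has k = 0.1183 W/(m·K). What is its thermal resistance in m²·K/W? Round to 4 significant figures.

R = L/k = 0.2188/0.1183 = 1.8495 m²·K/W

1.850 m²·K/W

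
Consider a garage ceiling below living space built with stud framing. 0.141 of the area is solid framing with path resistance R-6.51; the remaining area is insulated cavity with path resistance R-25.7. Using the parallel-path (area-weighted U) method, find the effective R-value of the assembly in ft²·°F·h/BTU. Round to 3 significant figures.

18.2 ft²·°F·h/BTU

U_eff = 0.859/25.7 + 0.141/6.51 = 0.03342 + 0.02166 = 0.05508
R_eff = 1/U_eff = 18.15 ft²·°F·h/BTU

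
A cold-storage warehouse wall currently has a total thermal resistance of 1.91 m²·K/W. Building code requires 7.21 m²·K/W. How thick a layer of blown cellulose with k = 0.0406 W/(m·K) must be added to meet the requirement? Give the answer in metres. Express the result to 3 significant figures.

ΔR = 7.21 − 1.91 = 5.3 m²·K/W
L = ΔR × k = 5.3 × 0.0406 = 0.2152 m

0.215 m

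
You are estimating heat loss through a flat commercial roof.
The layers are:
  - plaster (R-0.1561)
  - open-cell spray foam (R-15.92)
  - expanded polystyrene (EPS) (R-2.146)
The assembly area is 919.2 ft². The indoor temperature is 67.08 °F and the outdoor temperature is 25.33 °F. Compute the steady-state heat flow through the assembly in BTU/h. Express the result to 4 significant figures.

2106 BTU/h

R_total = 0.1561 + 15.92 + 2.146 = 18.222 ft²·°F·h/BTU
Q = A·ΔT/R = 919.2 × (67.08 − 25.33) / 18.222 = 2106 BTU/h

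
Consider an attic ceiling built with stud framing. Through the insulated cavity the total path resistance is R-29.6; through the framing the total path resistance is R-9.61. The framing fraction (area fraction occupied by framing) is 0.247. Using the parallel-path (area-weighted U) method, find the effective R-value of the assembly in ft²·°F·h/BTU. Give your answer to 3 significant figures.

U_eff = 0.753/29.6 + 0.247/9.61 = 0.02544 + 0.0257 = 0.05114
R_eff = 1/U_eff = 19.55 ft²·°F·h/BTU

19.6 ft²·°F·h/BTU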